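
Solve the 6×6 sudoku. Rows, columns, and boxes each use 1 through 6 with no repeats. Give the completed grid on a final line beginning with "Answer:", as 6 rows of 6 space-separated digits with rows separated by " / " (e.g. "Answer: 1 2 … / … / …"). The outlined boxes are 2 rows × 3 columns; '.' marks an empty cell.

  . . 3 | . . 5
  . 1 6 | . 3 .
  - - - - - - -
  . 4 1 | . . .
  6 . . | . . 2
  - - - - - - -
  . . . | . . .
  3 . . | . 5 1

Step 1. [r1c2∈{2}] r1c2 is down to just 2. So r1c2=2.
Step 2. [r5c5∈{2,4,6}] col 5 places 2 nowhere but r5c5, so r5c5=2.
Step 3. [r2c6∈{4}] r2c6 is down to just 4 ⇒ r2c6=4.
Step 4. [r4c3∈{5}] r4c3 has the single candidate 5 ⇒ r4c3=5.
Step 5. [r3c5∈{6}] r3c5 has the single candidate 6 ⇒ r3c5=6.
Step 6. [r5c6∈{3,6}] r5c6 is the only open cell in col 6 admitting 6, so r5c6=6.
Step 7. [r6c4∈{4}] r6c4 has the single candidate 4 ⇒ r6c4=4.
Step 8. [r5c1∈{1,4,5}] across row 5, 1 lands solely at r5c1. So r5c1=1.
Step 9. [r1c5∈{1}] r1c5 has the single candidate 1 ⇒ r1c5=1.
Step 10. [r3c6∈{3}] r3c6 has the single candidate 3. So r3c6=3.
Step 11. [r1c1∈{4}] nothing but 4 survives at r1c1 ⇒ r1c1=4.
Step 12. [r3c1∈{2}] only 2 remains possible at r3c1, so r3c1=2.
Step 13. [r6c3∈{2}] only 2 remains possible at r6c3, so r6c3=2.
Step 14. [r4c2∈{3}] r4c2 has the single candidate 3. So r4c2=3.
Step 15. [r3c4∈{5}] r3c4 has the single candidate 5. So r3c4=5.
Step 16. [r6c2∈{6}] r6c2 has the single candidate 6. So r6c2=6.
Step 17. [r2c4∈{2}] r2c4 has the single candidate 2 ⇒ r2c4=2.
Step 18. [r2c1∈{5}] r2c1's peers cover all but 5 ⇒ r2c1=5.
Step 19. [r5c4∈{3}] r5c4 is down to just 3 ⇒ r5c4=3.
Step 20. [r5c3∈{4}] nothing but 4 survives at r5c3. So r5c3=4.
Step 21. [r4c4∈{1}] nothing but 1 survives at r4c4, so r4c4=1.
Step 22. [r4c5∈{4}] r4c5's peers cover all but 4 ⇒ r4c5=4.
Step 23. [r1c4∈{6}] r1c4's peers cover all but 6, so r1c4=6.
Step 24. [r5c2∈{5}] nothing but 5 survives at r5c2 ⇒ r5c2=5.

Answer: 4 2 3 6 1 5 / 5 1 6 2 3 4 / 2 4 1 5 6 3 / 6 3 5 1 4 2 / 1 5 4 3 2 6 / 3 6 2 4 5 1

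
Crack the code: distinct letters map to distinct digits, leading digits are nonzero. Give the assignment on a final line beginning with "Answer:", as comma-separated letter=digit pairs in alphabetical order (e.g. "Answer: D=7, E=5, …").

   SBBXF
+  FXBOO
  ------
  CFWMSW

Step 1. [col 1: F + O ≡ W (mod 10)] several values work for F in column 1 (F + O ≡ W (mod 10), carry-in 0); try F=7 ⇒ F=7.
Step 2. [C] the sum has 6 digits but both addends have 5; that extra leading digit C is the final carry, namely 1 ⇒ C=1.
Step 3. [col 1: F + O ≡ W (mod 10)] several values work for O in column 1 (F + O ≡ W (mod 10), carry-in 0); try O=5, so O=5.
Step 4. [col 1: F + O ≡ W (mod 10)] in column 1 we have F+O≡W with carry-in 0; given F=7, O=5 and digits 1,5,7 already taken and all letters distinct, that pins W to 2, so W=2.
Step 5. [col 2: X + O ≡ S (mod 10)] no forcing yet in column 2 (carry-in 1); X=3 is free and consistent — try it ⇒ X=3.
Step 6. [col 2: X + O ≡ S (mod 10)] in column 2 we have X+O≡S with carry-in 1; given X=3, O=5 and digits 1,2,3,5,7 already taken and all letters distinct, that pins S to 9, so S=9.
Step 7. [col 3: B + B ≡ M (mod 10)] M=6 is one option consistent with column 3 (B + B ≡ M (mod 10), carry-in 0) — take it. So M=6.
Step 8. [col 3: B + B ≡ M (mod 10)] from column 3 (M=6, carry-in 0, digits 1,2,3,5,6,7,9 already taken and all letters distinct): B must equal 8 ⇒ B=8.

Answer: B=8, C=1, F=7, M=6, O=5, S=9, W=2, X=3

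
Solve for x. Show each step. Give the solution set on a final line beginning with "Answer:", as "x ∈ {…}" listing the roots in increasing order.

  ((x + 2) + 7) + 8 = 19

Step 1. [((x + 2) + 7) + 8 = 19] +8 is outermost — subtract 8 both sides ⇒ sub: (x + 2) + 7 = 11.
Step 2. [(x + 2) + 7 = 11] 7 comes off first (subtract 7), so sub: x + 2 = 4.
Step 3. [x + 2 = 4] +2 is outermost — subtract 2 both sides ⇒ sub: x = 2.

Answer: x ∈ {2}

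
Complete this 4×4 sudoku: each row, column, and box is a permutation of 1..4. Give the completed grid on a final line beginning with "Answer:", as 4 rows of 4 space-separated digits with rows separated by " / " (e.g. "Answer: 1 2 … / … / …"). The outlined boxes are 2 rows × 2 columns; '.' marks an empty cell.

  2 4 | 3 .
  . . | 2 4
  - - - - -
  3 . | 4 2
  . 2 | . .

Step 1. [r3c2∈{1}] r3c2's peers cover all but 1, so r3c2=1.
Step 2. [r1c4∈{1}] r1c4's peers cover all but 1, so r1c4=1.
Step 3. [r4c1∈{4}] r4c1's peers cover all but 4. So r4c1=4.
Step 4. [r2c2∈{3}] r2c2 has the single candidate 3, so r2c2=3.
Step 5. [r4c3∈{1}] r4c3's peers cover all but 1, so r4c3=1.
Step 6. [r2c1∈{1}] r2c1's peers cover all but 1. So r2c1=1.
Step 7. [r4c4∈{3}] nothing but 3 survives at r4c4, so r4c4=3.

Answer: 2 4 3 1 / 1 3 2 4 / 3 1 4 2 / 4 2 1 3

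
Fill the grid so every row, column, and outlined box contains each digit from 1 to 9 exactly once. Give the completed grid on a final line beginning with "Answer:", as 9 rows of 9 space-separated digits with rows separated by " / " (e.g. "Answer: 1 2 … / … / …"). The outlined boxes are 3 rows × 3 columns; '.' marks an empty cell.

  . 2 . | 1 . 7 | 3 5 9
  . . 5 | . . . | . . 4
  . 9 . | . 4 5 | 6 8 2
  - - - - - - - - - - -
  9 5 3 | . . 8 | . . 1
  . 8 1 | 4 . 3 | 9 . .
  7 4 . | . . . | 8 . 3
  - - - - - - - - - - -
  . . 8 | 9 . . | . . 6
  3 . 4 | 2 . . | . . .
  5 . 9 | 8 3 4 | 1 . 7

Step 1. [r7c6∈{1}] r7c6 is down to just 1. So r7c6=1.
Step 2. [r4c4∈{6,7}] across col 4, 7 lands solely at r4c4. So r4c4=7.
Step 3. [r1c3∈{6}] r1c3's peers cover all but 6, so r1c3=6.
Step 4. [r9c8∈{2}] only 2 remains possible at r9c8 ⇒ r9c8=2.
Step 5. [r6c8∈{6}] r6c8 is down to just 6 ⇒ r6c8=6.
Step 6. [r4c5∈{2,6}] row 4 places 6 nowhere but r4c5, so r4c5=6.
Step 7. [r6c5∈{1,2,5,9}] r6c5 is the only open cell in row 6 admitting 1. So r6c5=1.
Step 8. [r8c2∈{1,6,7}] row 8 places 1 nowhere but r8c2 ⇒ r8c2=1.
Step 9. [r8c7∈{5}] nothing but 5 survives at r8c7. So r8c7=5.
Step 10. [r2c5∈{2,8,9}] r2c5 is the only open cell in col 5 admitting 9. So r2c5=9.
Step 11. [r5c5∈{2,5}] col 5 places 2 nowhere but r5c5. So r5c5=2.
Step 12. [r7c7∈{4}] r7c7's peers cover all but 4, so r7c7=4.
Step 13. [r2c8∈{1,7}] across col 8, 1 lands solely at r2c8, so r2c8=1.
Step 14. [r2c2∈{3,7}] 3 has one home in col 2: r2c2, so r2c2=3.
Step 15. [r7c2∈{7}] nothing but 7 survives at r7c2 ⇒ r7c2=7.
Step 16. [r2c4∈{6}] r2c4 has the single candidate 6. So r2c4=6.
Step 17. [r1c1∈{4,8}] row 1 places 4 nowhere but r1c1 ⇒ r1c1=4.
Step 18. [r7c8∈{3}] nothing but 3 survives at r7c8 ⇒ r7c8=3.
Step 19. [r1c5∈{8}] r1c5 is down to just 8 ⇒ r1c5=8.
Step 20. [r6c3∈{2}] r6c3 has the single candidate 2. So r6c3=2.
Step 21. [r3c1∈{1}] r3c1's peers cover all but 1 ⇒ r3c1=1.
Step 22. [r2c1∈{8}] r2c1 has the single candidate 8. So r2c1=8.
Step 23. [r9c2∈{6}] nothing but 6 survives at r9c2. So r9c2=6.
Step 24. [r3c3∈{7}] r3c3 is down to just 7, so r3c3=7.
Step 25. [r6c4∈{5}] nothing but 5 survives at r6c4. So r6c4=5.
Step 26. [r8c9∈{8}] nothing but 8 survives at r8c9. So r8c9=8.
Step 27. [r8c6∈{6}] only 6 remains possible at r8c6. So r8c6=6.
Step 28. [r5c1∈{6}] r5c1 has the single candidate 6, so r5c1=6.
Step 29. [r5c8∈{7}] r5c8 has the single candidate 7 ⇒ r5c8=7.
Step 30. [r6c6∈{9}] r6c6 has the single candidate 9 ⇒ r6c6=9.
Step 31. [r2c7∈{7}] r2c7 has the single candidate 7, so r2c7=7.
Step 32. [r2c6∈{2}] r2c6's peers cover all but 2, so r2c6=2.
Step 33. [r8c8∈{9}] only 9 remains possible at r8c8. So r8c8=9.
Step 34. [r7c5∈{5}] r7c5's peers cover all but 5 ⇒ r7c5=5.
Step 35. [r8c5∈{7}] r8c5 is down to just 7 ⇒ r8c5=7.
Step 36. [r4c7∈{2}] nothing but 2 survives at r4c7. So r4c7=2.
Step 37. [r3c4∈{3}] r3c4 is down to just 3 ⇒ r3c4=3.
Step 38. [r5c9∈{5}] r5c9's peers cover all but 5. So r5c9=5.
Step 39. [r7c1∈{2}] nothing but 2 survives at r7c1, so r7c1=2.
Step 40. [r4c8∈{4}] r4c8 is down to just 4, so r4c8=4.

Answer: 4 2 6 1 8 7 3 5 9 / 8 3 5 6 9 2 7 1 4 / 1 9 7 3 4 5 6 8 2 / 9 5 3 7 6 8 2 4 1 / 6 8 1 4 2 3 9 7 5 / 7 4 2 5 1 9 8 6 3 / 2 7 8 9 5 1 4 3 6 / 3 1 4 2 7 6 5 9 8 / 5 6 9 8 3 4 1 2 7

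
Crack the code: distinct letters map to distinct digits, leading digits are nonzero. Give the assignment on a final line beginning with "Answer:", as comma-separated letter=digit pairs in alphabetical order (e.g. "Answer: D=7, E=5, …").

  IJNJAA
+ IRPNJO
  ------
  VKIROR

Step 1. [col 1: A + O ≡ R (mod 10)] O=9 is one option consistent with column 1 (A + O ≡ R (mod 10), carry-in 0) — take it ⇒ O=9.
Step 2. [col 1: A + O ≡ R (mod 10)] R=5 is one option consistent with column 1 (A + O ≡ R (mod 10), carry-in 0) — take it. So R=5.
Step 3. [col 1: A + O ≡ R (mod 10)] in column 1 we have A+O≡R with carry-in 0; given O=9, R=5 and digits 5,9 already taken and all letters distinct, that pins A to 6 ⇒ A=6.
Step 4. [col 2: A + J ≡ O (mod 10)] column 2 reads A+J+carry(1)=O with A=6, O=9; with digits 5,6,9 already taken and all letters distinct, the only value for J is 2 ⇒ J=2.
Step 5. [col 3: J + N ≡ R (mod 10)] column 3 reads J+N+carry(0)=R with J=2, R=5; with digits 2,5,6,9 already taken and all letters distinct, the only value for N is 3, so N=3.
Step 6. [col 4: N + P ≡ I (mod 10)] column 4 (N + P ≡ I (mod 10), carry-in 0) doesn't pin P yet; pick P=1 and continue, so P=1.
Step 7. [col 4: N + P ≡ I (mod 10)] from column 4 (N=3, P=1, carry-in 0, digits 1,2,3,5,6,9 already taken and all letters distinct): I must equal 4, so I=4.
Step 8. [col 5: J + R ≡ K (mod 10)] in column 5 we have J+R≡K with carry-in 0; given J=2, R=5 and digits 1,2,3,4,5,6,9 already taken and all letters distinct, that pins K to 7 ⇒ K=7.
Step 9. [col 6: I + I ≡ V (mod 10)] in column 6 we have I+I≡V with carry-in 0; given I=4 and digits 1,2,3,4,5,6,7,9 already taken and all letters distinct, that pins V to 8, so V=8.

Answer: A=6, I=4, J=2, K=7, N=3, O=9, P=1, R=5, V=8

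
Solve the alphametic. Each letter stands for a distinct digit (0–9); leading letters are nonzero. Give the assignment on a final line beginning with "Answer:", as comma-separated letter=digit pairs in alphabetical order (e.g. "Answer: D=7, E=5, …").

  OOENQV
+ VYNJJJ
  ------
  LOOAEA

Step 1. [col 1: V + J ≡ A (mod 10)] column 1 (V + J ≡ A (mod 10), carry-in 0) doesn't pin A yet; pick A=7 and continue ⇒ A=7.
Step 2. [col 1: V + J ≡ A (mod 10)] no forcing yet in column 1 (carry-in 0); J=5 is free and consistent — try it, so J=5.
Step 3. [col 1: V + J ≡ A (mod 10)] in column 1 we have V+J≡A with carry-in 0; given J=5, A=7 and digits 5,7 already taken and all letters distinct, that pins V to 2, so V=2.
Step 4. [col 2: Q + J ≡ E (mod 10)] column 2 (Q + J ≡ E (mod 10), carry-in 0) doesn't pin Q yet; pick Q=8 and continue ⇒ Q=8.
Step 5. [col 2: Q + J ≡ E (mod 10)] in column 2 we have Q+J≡E with carry-in 0; given Q=8, J=5 and digits 2,5,7,8 already taken and all letters distinct, that pins E to 3, so E=3.
Step 6. [col 3: N + J ≡ A (mod 10)] column 3 reads N+J+carry(1)=A with J=5, A=7; with digits 2,3,5,7,8 already taken and all letters distinct, the only value for N is 1, so N=1.
Step 7. [col 4: E + N ≡ O (mod 10)] column 4 reads E+N+carry(0)=O with E=3, N=1; with digits 1,2,3,5,7,8 already taken and all letters distinct, the only value for O is 4. So O=4.
Step 8. [col 5: O + Y ≡ O (mod 10)] in column 5 we have O+Y≡O with carry-in 0; given O=4 and digits 1,2,3,4,5,7,8 already taken and all letters distinct, that pins Y to 0, so Y=0.
Step 9. [col 6: O + V ≡ L (mod 10)] from column 6 (O=4, V=2, carry-in 0, digits 0,1,2,3,4,5,7,8 already taken and all letters distinct): L must equal 6, so L=6.

Answer: A=7, E=3, J=5, L=6, N=1, O=4, Q=8, V=2, Y=0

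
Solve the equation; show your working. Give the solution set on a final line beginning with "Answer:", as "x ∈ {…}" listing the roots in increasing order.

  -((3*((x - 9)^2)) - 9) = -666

Step 1. [-((3*((x - 9)^2)) - 9) = -666] leading − — multiply by −1 ⇒ neg: (3*((x - 9)^2)) - 9 = 666.
Step 2. [(3*((x - 9)^2)) - 9 = 666] common factor 3 (LHS and 666) — divide through ⇒ factor: ((x - 9)^2) - 3 = 222.
Step 3. [((x - 9)^2) - 3 = 222] 3 comes off first (add 3), so sub: (x - 9)^2 = 225.
Step 4. [(x - 9)^2 = 225] LHS squared, RHS 225 ≥ 0: apply √ (±), so sqrt: x - 9 = 15 or -15.
Step 5. [x - 9 = 15 or -15] -9 is outermost — add 9 both sides. So sub: x = 24 or -6.

Answer: x ∈ {-6, 24}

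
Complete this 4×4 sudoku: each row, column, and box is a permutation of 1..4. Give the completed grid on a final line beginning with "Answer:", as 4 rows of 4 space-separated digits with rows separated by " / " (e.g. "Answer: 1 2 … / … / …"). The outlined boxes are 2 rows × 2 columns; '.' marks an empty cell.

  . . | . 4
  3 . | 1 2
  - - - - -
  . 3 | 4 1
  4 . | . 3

Step 1. [r4c2∈{1,2}] across row 4, 1 lands solely at r4c2. So r4c2=1.
Step 2. [r1c1∈{1,2}] 1 has one home in row 1: r1c1, so r1c1=1.
Step 3. [r4c3∈{2}] r4c3's peers cover all but 2. So r4c3=2.
Step 4. [r1c2∈{2}] only 2 remains possible at r1c2 ⇒ r1c2=2.
Step 5. [r1c3∈{3}] r1c3 is down to just 3. So r1c3=3.
Step 6. [r2c2∈{4}] r2c2's peers cover all but 4 ⇒ r2c2=4.
Step 7. [r3c1∈{2}] r3c1 is down to just 2. So r3c1=2.

Answer: 1 2 3 4 / 3 4 1 2 / 2 3 4 1 / 4 1 2 3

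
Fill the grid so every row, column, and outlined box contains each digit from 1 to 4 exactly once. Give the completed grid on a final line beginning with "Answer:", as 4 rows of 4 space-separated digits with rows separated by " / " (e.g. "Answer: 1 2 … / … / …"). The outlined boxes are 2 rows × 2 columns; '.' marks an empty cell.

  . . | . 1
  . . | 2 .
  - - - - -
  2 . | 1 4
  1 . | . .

Step 1. [r2c4∈{3}] only 3 remains possible at r2c4. So r2c4=3.
Step 2. [r4c2∈{3,4}] 4 has one home in row 4: r4c2, so r4c2=4.
Step 3. [r1c1∈{3,4}] r1c1 is the only open cell in col 1 admitting 3. So r1c1=3.
Step 4. [r4c4∈{2}] only 2 remains possible at r4c4, so r4c4=2.
Step 5. [r1c2∈{2}] nothing but 2 survives at r1c2, so r1c2=2.
Step 6. [r4c3∈{3}] nothing but 3 survives at r4c3, so r4c3=3.
Step 7. [r3c2∈{3}] r3c2 is down to just 3. So r3c2=3.
Step 8. [r1c3∈{4}] nothing but 4 survives at r1c3, so r1c3=4.
Step 9. [r2c1∈{4}] r2c1 is down to just 4. So r2c1=4.
Step 10. [r2c2∈{1}] only 1 remains possible at r2c2 ⇒ r2c2=1.

Answer: 3 2 4 1 / 4 1 2 3 / 2 3 1 4 / 1 4 3 2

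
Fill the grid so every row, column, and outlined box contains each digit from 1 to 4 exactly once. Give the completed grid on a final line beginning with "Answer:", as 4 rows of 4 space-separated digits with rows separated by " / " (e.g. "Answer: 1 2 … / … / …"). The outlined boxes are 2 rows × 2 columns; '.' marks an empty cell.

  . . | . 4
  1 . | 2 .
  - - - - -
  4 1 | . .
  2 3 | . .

Step 1. [r3c3∈{3}] nothing but 3 survives at r3c3 ⇒ r3c3=3.
Step 2. [r4c3∈{1,4}] r4c3 is the only open cell in row 4 admitting 4 ⇒ r4c3=4.
Step 3. [r3c4∈{2}] r3c4 has the single candidate 2, so r3c4=2.
Step 4. [r1c1∈{3}] r1c1 has the single candidate 3. So r1c1=3.
Step 5. [r2c2∈{4}] nothing but 4 survives at r2c2, so r2c2=4.
Step 6. [r1c3∈{1}] r1c3's peers cover all but 1, so r1c3=1.
Step 7. [r2c4∈{3}] only 3 remains possible at r2c4. So r2c4=3.
Step 8. [r4c4∈{1}] r4c4 has the single candidate 1, so r4c4=1.
Step 9. [r1c2∈{2}] r1c2's peers cover all but 2. So r1c2=2.

Answer: 3 2 1 4 / 1 4 2 3 / 4 1 3 2 / 2 3 4 1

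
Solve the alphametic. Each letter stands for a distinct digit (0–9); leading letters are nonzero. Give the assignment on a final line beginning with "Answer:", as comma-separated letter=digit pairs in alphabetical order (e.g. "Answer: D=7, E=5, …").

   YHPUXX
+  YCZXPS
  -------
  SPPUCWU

Step 1. [col 1: X + S ≡ U (mod 10)] no forcing yet in column 1 (carry-in 0); S=1 is free and consistent — try it. So S=1.
Step 2. [col 1: X + S ≡ U (mod 10)] column 1 (X + S ≡ U (mod 10), carry-in 0) doesn't pin X yet; pick X=4 and continue. So X=4.
Step 3. [col 1: X + S ≡ U (mod 10)] column 1: given X=4, S=1, carry-in 0, and digits 1,4 already taken and all letters distinct, X+S≡U (mod 10) forces U=5. So U=5.
Step 4. [col 2: X + P ≡ W (mod 10)] column 2 (X + P ≡ W (mod 10), carry-in 0) doesn't pin W yet; pick W=2 and continue. So W=2.
Step 5. [col 2: X + P ≡ W (mod 10)] column 2 reads X+P+carry(0)=W with X=4, W=2; with digits 1,2,4,5 already taken and all letters distinct, the only value for P is 8, so P=8.
Step 6. [col 3: U + X ≡ C (mod 10)] in column 3 we have U+X≡C with carry-in 1; given U=5, X=4 and digits 1,2,4,5,8 already taken and all letters distinct, that pins C to 0, so C=0.
Step 7. [col 4: P + Z ≡ U (mod 10)] from column 4 (P=8, U=5, carry-in 1, digits 0,1,2,4,5,8 already taken and all letters distinct): Z must equal 6 ⇒ Z=6.
Step 8. [col 5: H + C ≡ P (mod 10)] column 5: given C=0, P=8, carry-in 1, and digits 0,1,2,4,5,6,8 already taken and all letters distinct, H+C≡P (mod 10) forces H=7, so H=7.
Step 9. [col 6: Y + Y ≡ P (mod 10)] column 6 reads Y+Y+carry(0)=P with P=8; with digits 0,1,2,4,5,6,7,8 already taken and all letters distinct, the only value for Y is 9. So Y=9.

Answer: C=0, H=7, P=8, S=1, U=5, W=2, X=4, Y=9, Z=6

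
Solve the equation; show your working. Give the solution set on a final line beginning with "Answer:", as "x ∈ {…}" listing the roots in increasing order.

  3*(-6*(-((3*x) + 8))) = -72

Step 1. [3*(-6*(-((3*x) + 8))) = -72] leading coefficient 3: divide by 3. So div: -6*(-((3*x) + 8)) = -24.
Step 2. [-6*(-((3*x) + 8)) = -24] leading coefficient -6: divide by -6 ⇒ div: -((3*x) + 8) = 4.
Step 3. [-((3*x) + 8) = 4] flip signs both sides ⇒ neg: (3*x) + 8 = -4.
Step 4. [(3*x) + 8 = -4] 8 comes off first (subtract 8) ⇒ sub: 3*x = -12.
Step 5. [3*x = -12] LHS = 3·(…); ÷3 both sides. So div: x = -4.

Answer: x ∈ {-4}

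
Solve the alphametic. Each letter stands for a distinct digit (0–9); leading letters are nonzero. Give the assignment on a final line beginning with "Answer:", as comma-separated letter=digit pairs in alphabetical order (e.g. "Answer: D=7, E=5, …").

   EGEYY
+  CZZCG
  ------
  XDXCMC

Step 1. [col 1: Y + G ≡ C (mod 10)] several values work for C in column 1 (Y + G ≡ C (mod 10), carry-in 0); try C=6. So C=6.
Step 2. [X] adding two 5-digit numbers gives at most 5+1 digits, and here it does — X is that final carry and must be 1. So X=1.
Step 3. [col 1: Y + G ≡ C (mod 10)] column 1 (Y + G ≡ C (mod 10), carry-in 0) doesn't pin Y yet; pick Y=7 and continue. So Y=7.
Step 4. [col 1: Y + G ≡ C (mod 10)] column 1: given Y=7, C=6, carry-in 0, and digits 1,6,7 already taken and all letters distinct, Y+G≡C (mod 10) forces G=9. So G=9.
Step 5. [col 2: Y + C ≡ M (mod 10)] column 2: given Y=7, C=6, carry-in 1, and digits 1,6,7,9 already taken and all letters distinct, Y+C≡M (mod 10) forces M=4. So M=4.
Step 6. [col 3: E + Z ≡ C (mod 10)] column 3 (E + Z ≡ C (mod 10), carry-in 1) doesn't pin Z yet; pick Z=2 and continue ⇒ Z=2.
Step 7. [col 3: E + Z ≡ C (mod 10)] column 3: given Z=2, C=6, carry-in 1, and digits 1,2,4,6,7,9 already taken and all letters distinct, E+Z≡C (mod 10) forces E=3, so E=3.
Step 8. [col 5: E + C ≡ D (mod 10)] column 5 reads E+C+carry(1)=D with E=3, C=6; with digits 1,2,3,4,6,7,9 already taken and all letters distinct, the only value for D is 0, so D=0.

Answer: C=6, D=0, E=3, G=9, M=4, X=1, Y=7, Z=2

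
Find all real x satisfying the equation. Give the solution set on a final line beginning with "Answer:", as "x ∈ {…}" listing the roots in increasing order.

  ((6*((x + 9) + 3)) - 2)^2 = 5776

Step 1. [((6*((x + 9) + 3)) - 2)^2 = 5776] LHS squared, RHS 5776 ≥ 0: apply √ (±), so sqrt: (6*((x + 9) + 3)) - 2 = 76 or -76.
Step 2. [(6*((x + 9) + 3)) - 2 = 76 or -76] 2 comes off first (add 2), so sub: 6*((x + 9) + 3) = 78 or -74.
Step 3. [6*((x + 9) + 3) = 78 or -74] LHS = 6·(…); ÷6 both sides. So div: (x + 9) + 3 = 13 or -37/3.
Step 4. [(x + 9) + 3 = 13 or -37/3] peel the +3: subtract 3 from each side. So sub: x + 9 = 10 or -46/3.
Step 5. [x + 9 = 10 or -46/3] the outer +9 inverts by subtracting 9. So sub: x = 1 or -73/3.

Answer: x ∈ {-73/3, 1}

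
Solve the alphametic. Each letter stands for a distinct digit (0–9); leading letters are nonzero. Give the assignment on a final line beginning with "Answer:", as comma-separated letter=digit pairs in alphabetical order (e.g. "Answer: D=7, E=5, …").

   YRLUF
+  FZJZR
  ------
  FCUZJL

Step 1. [col 1: F + R ≡ L (mod 10)] no forcing yet in column 1 (carry-in 0); L=4 is free and consistent — try it ⇒ L=4.
Step 2. [col 1: F + R ≡ L (mod 10)] F=1 is one option consistent with column 1 (F + R ≡ L (mod 10), carry-in 0) — take it. So F=1.
Step 3. [col 1: F + R ≡ L (mod 10)] in column 1 we have F+R≡L with carry-in 0; given F=1, L=4 and digits 1,4 already taken and all letters distinct, that pins R to 3. So R=3.
Step 4. [col 2: U + Z ≡ J (mod 10)] no forcing yet in column 2 (carry-in 0); J=8 is free and consistent — try it ⇒ J=8.
Step 5. [col 2: U + Z ≡ J (mod 10)] no forcing yet in column 2 (carry-in 0); U=6 is free and consistent — try it ⇒ U=6.
Step 6. [col 2: U + Z ≡ J (mod 10)] column 2: given U=6, J=8, carry-in 0, and digits 1,3,4,6,8 already taken and all letters distinct, U+Z≡J (mod 10) forces Z=2, so Z=2.
Step 7. [col 5: Y + F ≡ C (mod 10)] column 5 reads Y+F+carry(0)=C with F=1; with digits 1,2,3,4,6,8 already taken and all letters distinct, the only value for C is 0. So C=0.
Step 8. [col 5: Y + F ≡ C (mod 10)] column 5: given F=1, C=0, carry-in 0, and digits 0,1,2,3,4,6,8 already taken and all letters distinct, Y+F≡C (mod 10) forces Y=9, so Y=9.

Answer: C=0, F=1, J=8, L=4, R=3, U=6, Y=9, Z=2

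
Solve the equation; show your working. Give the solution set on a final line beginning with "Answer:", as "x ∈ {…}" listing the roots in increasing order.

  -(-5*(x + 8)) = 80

Step 1. [-(-5*(x + 8)) = 80] leading − — multiply by −1 ⇒ neg: -5*(x + 8) = -80.
Step 2. [-5*(x + 8) = -80] -5·(inner) — divide through by -5 ⇒ div: x + 8 = 16.
Step 3. [x + 8 = 16] the outer +8 inverts by subtracting 8 ⇒ sub: x = 8.

Answer: x ∈ {8}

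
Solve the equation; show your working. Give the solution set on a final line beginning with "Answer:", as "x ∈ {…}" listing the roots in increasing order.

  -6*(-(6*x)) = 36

Step 1. [-6*(-(6*x)) = 36] LHS = -6·(…); ÷-6 both sides. So div: -(6*x) = -6.
Step 2. [-(6*x) = -6] flip signs both sides. So neg: 6*x = 6.
Step 3. [6*x = 6] leading coefficient 6: divide by 6, so div: x = 1.

Answer: x ∈ {1}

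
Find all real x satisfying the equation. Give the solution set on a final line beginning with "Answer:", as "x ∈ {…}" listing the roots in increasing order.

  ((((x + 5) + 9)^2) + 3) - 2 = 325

Step 1. [((((x + 5) + 9)^2) + 3) - 2 = 325] 2 comes off first (add 2), so sub: (((x + 5) + 9)^2) + 3 = 327.
Step 2. [(((x + 5) + 9)^2) + 3 = 327] +3 is outermost — subtract 3 both sides, so sub: ((x + 5) + 9)^2 = 324.
Step 3. [((x + 5) + 9)^2 = 324] LHS squared, RHS 324 ≥ 0: apply √ (±), so sqrt: (x + 5) + 9 = 18 or -18.
Step 4. [(x + 5) + 9 = 18 or -18] the outer +9 inverts by subtracting 9. So sub: x + 5 = 9 or -27.
Step 5. [x + 5 = 9 or -27] subtract 5: x sits inside (… + 5) ⇒ sub: x = 4 or -32.

Answer: x ∈ {-32, 4}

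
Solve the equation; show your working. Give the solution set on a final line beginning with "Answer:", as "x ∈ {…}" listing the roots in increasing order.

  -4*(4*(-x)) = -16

Step 1. [-4*(4*(-x)) = -16] LHS = -4·(…); ÷-4 both sides ⇒ div: 4*(-x) = 4.
Step 2. [4*(-x) = 4] 4·(inner) — divide through by 4, so div: -x = 1.
Step 3. [-x = 1] flip signs both sides, so neg: x = -1.

Answer: x ∈ {-1}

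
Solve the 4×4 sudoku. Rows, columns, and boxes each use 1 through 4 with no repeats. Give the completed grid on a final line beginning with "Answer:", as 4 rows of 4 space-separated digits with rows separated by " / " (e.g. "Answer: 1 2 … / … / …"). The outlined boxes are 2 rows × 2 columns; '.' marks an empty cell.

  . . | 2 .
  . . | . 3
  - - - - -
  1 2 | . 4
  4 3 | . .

Step 1. [r1c4∈{1}] r1c4 is down to just 1. So r1c4=1.
Step 2. [r1c2∈{4}] r1c2 has the single candidate 4. So r1c2=4.
Step 3. [r4c3∈{1}] nothing but 1 survives at r4c3. So r4c3=1.
Step 4. [r1c1∈{3}] r1c1 has the single candidate 3, so r1c1=3.
Step 5. [r2c3∈{4}] nothing but 4 survives at r2c3 ⇒ r2c3=4.
Step 6. [r4c4∈{2}] r4c4 is down to just 2 ⇒ r4c4=2.
Step 7. [r2c1∈{2}] only 2 remains possible at r2c1. So r2c1=2.
Step 8. [r2c2∈{1}] r2c2 is down to just 1, so r2c2=1.
Step 9. [r3c3∈{3}] r3c3 has the single candidate 3, so r3c3=3.

Answer: 3 4 2 1 / 2 1 4 3 / 1 2 3 4 / 4 3 1 2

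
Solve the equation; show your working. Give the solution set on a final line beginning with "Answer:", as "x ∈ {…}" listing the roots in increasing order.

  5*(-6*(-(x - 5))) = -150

Step 1. [5*(-6*(-(x - 5))) = -150] divide by the outer 5, so div: -6*(-(x - 5)) = -30.
Step 2. [-6*(-(x - 5)) = -30] -6·(inner) — divide through by -6. So div: -(x - 5) = 5.
Step 3. [-(x - 5) = 5] LHS negated; negate both sides, so neg: x - 5 = -5.
Step 4. [x - 5 = -5] 5 comes off first (add 5). So sub: x = 0.

Answer: x ∈ {0}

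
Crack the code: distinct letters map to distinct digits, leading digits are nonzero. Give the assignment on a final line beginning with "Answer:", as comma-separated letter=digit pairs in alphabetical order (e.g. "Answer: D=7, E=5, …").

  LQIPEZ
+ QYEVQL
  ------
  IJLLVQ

Step 1. [col 1: Z + L ≡ Q (mod 10)] several values work for L in column 1 (Z + L ≡ Q (mod 10), carry-in 0); try L=5, so L=5.
Step 2. [col 1: Z + L ≡ Q (mod 10)] several values work for Z in column 1 (Z + L ≡ Q (mod 10), carry-in 0); try Z=8. So Z=8.
Step 3. [col 1: Z + L ≡ Q (mod 10)] in column 1 we have Z+L≡Q with carry-in 0; given Z=8, L=5 and digits 5,8 already taken and all letters distinct, that pins Q to 3, so Q=3.
Step 4. [col 2: E + Q ≡ V (mod 10)] V=0 is one option consistent with column 2 (E + Q ≡ V (mod 10), carry-in 1) — take it. So V=0.
Step 5. [col 2: E + Q ≡ V (mod 10)] from column 2 (Q=3, V=0, carry-in 1, digits 0,3,5,8 already taken and all letters distinct): E must equal 6. So E=6.
Step 6. [col 3: P + V ≡ L (mod 10)] column 3: given V=0, L=5, carry-in 1, and digits 0,3,5,6,8 already taken and all letters distinct, P+V≡L (mod 10) forces P=4. So P=4.
Step 7. [col 4: I + E ≡ L (mod 10)] from column 4 (E=6, L=5, carry-in 0, digits 0,3,4,5,6,8 already taken and all letters distinct): I must equal 9. So I=9.
Step 8. [col 5: Q + Y ≡ J (mod 10)] from column 5 (Q=3, carry-in 1, digits 0,3,4,5,6,8,9 already taken and all letters distinct): J must equal 1. So J=1.
Step 9. [col 5: Q + Y ≡ J (mod 10)] column 5 reads Q+Y+carry(1)=J with Q=3, J=1; with digits 0,1,3,4,5,6,8,9 already taken and all letters distinct, the only value for Y is 7. So Y=7.

Answer: E=6, I=9, J=1, L=5, P=4, Q=3, V=0, Y=7, Z=8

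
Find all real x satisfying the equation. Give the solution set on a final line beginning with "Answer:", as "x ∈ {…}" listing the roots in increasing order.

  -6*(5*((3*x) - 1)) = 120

Step 1. [-6*(5*((3*x) - 1)) = 120] -6 out front; divide by -6 ⇒ div: 5*((3*x) - 1) = -20.
Step 2. [5*((3*x) - 1) = -20] divide by the outer 5. So div: (3*x) - 1 = -4.
Step 3. [(3*x) - 1 = -4] -1 is outermost — add 1 both sides ⇒ sub: 3*x = -3.
Step 4. [3*x = -3] 3·(inner) — divide through by 3. So div: x = -1.

Answer: x ∈ {-1}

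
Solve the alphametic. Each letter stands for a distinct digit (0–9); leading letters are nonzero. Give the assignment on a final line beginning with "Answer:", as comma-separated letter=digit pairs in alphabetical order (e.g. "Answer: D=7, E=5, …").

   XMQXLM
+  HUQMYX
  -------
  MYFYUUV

Step 1. [col 1: M + X ≡ V (mod 10)] column 1 (M + X ≡ V (mod 10), carry-in 0) doesn't pin X yet; pick X=8 and continue, so X=8.
Step 2. [col 1: M + X ≡ V (mod 10)] no forcing yet in column 1 (carry-in 0); V=9 is free and consistent — try it, so V=9.
Step 3. [col 1: M + X ≡ V (mod 10)] in column 1 we have M+X≡V with carry-in 0; given X=8, V=9 and digits 8,9 already taken and all letters distinct, that pins M to 1 ⇒ M=1.
Step 4. [col 2: L + Y ≡ U (mod 10)] no forcing yet in column 2 (carry-in 0); L=7 is free and consistent — try it, so L=7.
Step 5. [col 2: L + Y ≡ U (mod 10)] several values work for Y in column 2 (L + Y ≡ U (mod 10), carry-in 0); try Y=3, so Y=3.
Step 6. [col 2: L + Y ≡ U (mod 10)] in column 2 we have L+Y≡U with carry-in 0; given L=7, Y=3 and digits 1,3,7,8,9 already taken and all letters distinct, that pins U to 0, so U=0.
Step 7. [col 4: Q + Q ≡ Y (mod 10)] from column 4 (Y=3, carry-in 1, digits 0,1,3,7,8,9 already taken and all letters distinct): Q must equal 6, so Q=6.
Step 8. [col 5: M + U ≡ F (mod 10)] column 5 reads M+U+carry(1)=F with M=1, U=0; with digits 0,1,3,6,7,8,9 already taken and all letters distinct, the only value for F is 2, so F=2.
Step 9. [col 6: X + H ≡ Y (mod 10)] column 6 reads X+H+carry(0)=Y with X=8, Y=3; with digits 0,1,2,3,6,7,8,9 already taken and all letters distinct, the only value for H is 5 ⇒ H=5.

Answer: F=2, H=5, L=7, M=1, Q=6, U=0, V=9, X=8, Y=3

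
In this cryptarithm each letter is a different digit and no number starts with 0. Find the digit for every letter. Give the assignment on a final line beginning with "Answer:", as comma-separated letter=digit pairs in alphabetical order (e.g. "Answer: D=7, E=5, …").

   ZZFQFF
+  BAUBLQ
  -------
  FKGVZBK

Step 1. [col 1: F + Q ≡ K (mod 10)] no forcing yet in column 1 (carry-in 0); Q=2 is free and consistent — try it, so Q=2.
Step 2. [col 1: F + Q ≡ K (mod 10)] several values work for K in column 1 (F + Q ≡ K (mod 10), carry-in 0); try K=3, so K=3.
Step 3. [col 1: F + Q ≡ K (mod 10)] in column 1 we have F+Q≡K with carry-in 0; given Q=2, K=3 and digits 2,3 already taken and all letters distinct, that pins F to 1 ⇒ F=1.
Step 4. [col 2: F + L ≡ B (mod 10)] L=4 is one option consistent with column 2 (F + L ≡ B (mod 10), carry-in 0) — take it, so L=4.
Step 5. [col 2: F + L ≡ B (mod 10)] from column 2 (F=1, L=4, carry-in 0, digits 1,2,3,4 already taken and all letters distinct): B must equal 5. So B=5.
Step 6. [col 3: Q + B ≡ Z (mod 10)] column 3 reads Q+B+carry(0)=Z with Q=2, B=5; with digits 1,2,3,4,5 already taken and all letters distinct, the only value for Z is 7, so Z=7.
Step 7. [col 4: F + U ≡ V (mod 10)] column 4 (F + U ≡ V (mod 10), carry-in 0) doesn't pin U yet; pick U=9 and continue ⇒ U=9.
Step 8. [col 4: F + U ≡ V (mod 10)] column 4 reads F+U+carry(0)=V with F=1, U=9; with digits 1,2,3,4,5,7,9 already taken and all letters distinct, the only value for V is 0, so V=0.
Step 9. [col 5: Z + A ≡ G (mod 10)] column 5 reads Z+A+carry(1)=G with Z=7; with digits 0,1,2,3,4,5,7,9 already taken and all letters distinct, the only value for G is 6 ⇒ G=6.
Step 10. [col 5: Z + A ≡ G (mod 10)] from column 5 (Z=7, G=6, carry-in 1, digits 0,1,2,3,4,5,6,7,9 already taken and all letters distinct): A must equal 8, so A=8.

Answer: A=8, B=5, F=1, G=6, K=3, L=4, Q=2, U=9, V=0, Z=7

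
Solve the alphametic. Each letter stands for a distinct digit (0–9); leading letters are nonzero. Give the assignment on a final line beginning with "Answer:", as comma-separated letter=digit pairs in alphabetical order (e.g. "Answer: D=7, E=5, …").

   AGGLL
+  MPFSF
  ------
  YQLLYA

Step 1. [col 1: L + F ≡ A (mod 10)] several values work for A in column 1 (L + F ≡ A (mod 10), carry-in 0); try A=9. So A=9.
Step 2. [Y] adding two 5-digit numbers gives at most 5+1 digits, and here it does — Y is that final carry and must be 1. So Y=1.
Step 3. [col 1: L + F ≡ A (mod 10)] column 1 (L + F ≡ A (mod 10), carry-in 0) doesn't pin L yet; pick L=6 and continue. So L=6.
Step 4. [col 1: L + F ≡ A (mod 10)] from column 1 (L=6, A=9, carry-in 0, digits 1,6,9 already taken and all letters distinct): F must equal 3, so F=3.
Step 5. [col 2: L + S ≡ Y (mod 10)] from column 2 (L=6, Y=1, carry-in 0, digits 1,3,6,9 already taken and all letters distinct): S must equal 5. So S=5.
Step 6. [col 3: G + F ≡ L (mod 10)] in column 3 we have G+F≡L with carry-in 1; given F=3, L=6 and digits 1,3,5,6,9 already taken and all letters distinct, that pins G to 2 ⇒ G=2.
Step 7. [col 4: G + P ≡ L (mod 10)] from column 4 (G=2, L=6, carry-in 0, digits 1,2,3,5,6,9 already taken and all letters distinct): P must equal 4 ⇒ P=4.
Step 8. [col 5: A + M ≡ Q (mod 10)] column 5: given A=9, carry-in 0, and digits 1,2,3,4,5,6,9 already taken and all letters distinct, A+M≡Q (mod 10) forces M=8, so M=8.
Step 9. [col 5: A + M ≡ Q (mod 10)] column 5: given A=9, M=8, carry-in 0, and digits 1,2,3,4,5,6,8,9 already taken and all letters distinct, A+M≡Q (mod 10) forces Q=7. So Q=7.

Answer: A=9, F=3, G=2, L=6, M=8, P=4, Q=7, S=5, Y=1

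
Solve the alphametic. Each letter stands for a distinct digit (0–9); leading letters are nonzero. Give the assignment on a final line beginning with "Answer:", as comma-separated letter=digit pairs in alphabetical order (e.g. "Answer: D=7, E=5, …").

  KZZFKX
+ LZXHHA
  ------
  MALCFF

Step 1. [col 1: X + A ≡ F (mod 10)] X=9 is one option consistent with column 1 (X + A ≡ F (mod 10), carry-in 0) — take it. So X=9.
Step 2. [col 1: X + A ≡ F (mod 10)] column 1 (X + A ≡ F (mod 10), carry-in 0) doesn't pin F yet; pick F=0 and continue. So F=0.
Step 3. [col 1: X + A ≡ F (mod 10)] column 1: given X=9, F=0, carry-in 0, and digits 0,9 already taken and all letters distinct, X+A≡F (mod 10) forces A=1 ⇒ A=1.
Step 4. [col 2: K + H ≡ F (mod 10)] H=6 is one option consistent with column 2 (K + H ≡ F (mod 10), carry-in 1) — take it. So H=6.
Step 5. [col 2: K + H ≡ F (mod 10)] column 2 reads K+H+carry(1)=F with H=6, F=0; with digits 0,1,6,9 already taken and all letters distinct, the only value for K is 3, so K=3.
Step 6. [col 3: F + H ≡ C (mod 10)] from column 3 (F=0, H=6, carry-in 1, digits 0,1,3,6,9 already taken and all letters distinct): C must equal 7. So C=7.
Step 7. [col 4: Z + X ≡ L (mod 10)] column 4: given X=9, carry-in 0, and digits 0,1,3,6,7,9 already taken and all letters distinct, Z+X≡L (mod 10) forces Z=5, so Z=5.
Step 8. [col 4: Z + X ≡ L (mod 10)] column 4 reads Z+X+carry(0)=L with Z=5, X=9; with digits 0,1,3,5,6,7,9 already taken and all letters distinct, the only value for L is 4, so L=4.
Step 9. [col 6: K + L ≡ M (mod 10)] from column 6 (K=3, L=4, carry-in 1, digits 0,1,3,4,5,6,7,9 already taken and all letters distinct): M must equal 8. So M=8.

Answer: A=1, C=7, F=0, H=6, K=3, L=4, M=8, X=9, Z=5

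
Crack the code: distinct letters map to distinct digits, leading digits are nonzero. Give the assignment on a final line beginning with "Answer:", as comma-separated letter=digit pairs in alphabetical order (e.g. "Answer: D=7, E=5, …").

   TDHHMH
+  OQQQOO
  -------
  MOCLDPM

Step 1. [col 1: H + O ≡ M (mod 10)] several values work for O in column 1 (H + O ≡ M (mod 10), carry-in 0); try O=6. So O=6.
Step 2. [col 1: H + O ≡ M (mod 10)] several values work for H in column 1 (H + O ≡ M (mod 10), carry-in 0); try H=5. So H=5.
Step 3. [col 1: H + O ≡ M (mod 10)] column 1: given H=5, O=6, carry-in 0, and digits 5,6 already taken and all letters distinct, H+O≡M (mod 10) forces M=1. So M=1.
Step 4. [col 2: M + O ≡ P (mod 10)] column 2 reads M+O+carry(1)=P with M=1, O=6; with digits 1,5,6 already taken and all letters distinct, the only value for P is 8 ⇒ P=8.
Step 5. [col 3: H + Q ≡ D (mod 10)] D=2 is one option consistent with column 3 (H + Q ≡ D (mod 10), carry-in 0) — take it. So D=2.
Step 6. [col 3: H + Q ≡ D (mod 10)] column 3: given H=5, D=2, carry-in 0, and digits 1,2,5,6,8 already taken and all letters distinct, H+Q≡D (mod 10) forces Q=7 ⇒ Q=7.
Step 7. [col 4: H + Q ≡ L (mod 10)] column 4 reads H+Q+carry(1)=L with H=5, Q=7; with digits 1,2,5,6,7,8 already taken and all letters distinct, the only value for L is 3 ⇒ L=3.
Step 8. [col 5: D + Q ≡ C (mod 10)] in column 5 we have D+Q≡C with carry-in 1; given D=2, Q=7 and digits 1,2,3,5,6,7,8 already taken and all letters distinct, that pins C to 0. So C=0.
Step 9. [col 6: T + O ≡ O (mod 10)] column 6 reads T+O+carry(1)=O with O=6; with digits 0,1,2,3,5,6,7,8 already taken and all letters distinct, the only value for T is 9 ⇒ T=9.

Answer: C=0, D=2, H=5, L=3, M=1, O=6, P=8, Q=7, T=9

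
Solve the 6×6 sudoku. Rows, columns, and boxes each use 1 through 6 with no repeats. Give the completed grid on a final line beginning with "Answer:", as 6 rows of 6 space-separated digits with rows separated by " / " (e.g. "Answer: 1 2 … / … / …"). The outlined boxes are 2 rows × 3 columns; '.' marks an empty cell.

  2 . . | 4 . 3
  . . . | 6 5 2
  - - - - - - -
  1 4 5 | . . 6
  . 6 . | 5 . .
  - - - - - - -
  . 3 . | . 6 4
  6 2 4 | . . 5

Step 1. [r1c5∈{1}] only 1 remains possible at r1c5. So r1c5=1.
Step 2. [r6c5∈{3}] nothing but 3 survives at r6c5, so r6c5=3.
Step 3. [r5c3∈{1}] nothing but 1 survives at r5c3, so r5c3=1.
Step 4. [r4c1∈{3}] nothing but 3 survives at r4c1. So r4c1=3.
Step 5. [r3c5∈{2}] r3c5 is down to just 2. So r3c5=2.
Step 6. [r4c3∈{2}] r4c3's peers cover all but 2 ⇒ r4c3=2.
Step 7. [r4c5∈{4}] r4c5 has the single candidate 4. So r4c5=4.
Step 8. [r2c2∈{1}] r2c2 has the single candidate 1 ⇒ r2c2=1.
Step 9. [r2c3∈{3}] r2c3 has the single candidate 3. So r2c3=3.
Step 10. [r5c1∈{5}] r5c1 has the single candidate 5. So r5c1=5.
Step 11. [r5c4∈{2}] r5c4 has the single candidate 2 ⇒ r5c4=2.
Step 12. [r6c4∈{1}] only 1 remains possible at r6c4. So r6c4=1.
Step 13. [r1c3∈{6}] r1c3's peers cover all but 6, so r1c3=6.
Step 14. [r1c2∈{5}] only 5 remains possible at r1c2. So r1c2=5.
Step 15. [r4c6∈{1}] only 1 remains possible at r4c6, so r4c6=1.
Step 16. [r3c4∈{3}] only 3 remains possible at r3c4, so r3c4=3.
Step 17. [r2c1∈{4}] r2c1's peers cover all but 4. So r2c1=4.

Answer: 2 5 6 4 1 3 / 4 1 3 6 5 2 / 1 4 5 3 2 6 / 3 6 2 5 4 1 / 5 3 1 2 6 4 / 6 2 4 1 3 5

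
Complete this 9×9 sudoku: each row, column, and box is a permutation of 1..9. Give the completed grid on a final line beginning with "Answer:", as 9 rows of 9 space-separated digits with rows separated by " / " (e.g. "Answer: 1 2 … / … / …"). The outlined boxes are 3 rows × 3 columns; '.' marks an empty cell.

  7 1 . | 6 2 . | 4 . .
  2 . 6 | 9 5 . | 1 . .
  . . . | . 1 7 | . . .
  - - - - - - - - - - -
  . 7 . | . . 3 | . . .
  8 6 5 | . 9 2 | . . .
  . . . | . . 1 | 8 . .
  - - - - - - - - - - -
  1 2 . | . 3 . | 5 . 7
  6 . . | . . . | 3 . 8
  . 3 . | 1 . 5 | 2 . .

Step 1. [r2c9∈{3}] r2c9's peers cover all but 3, so r2c9=3.
Step 2. [r3c1∈{3,4,5,9}] r3c1 is the only open cell in col 1 admitting 5, so r3c1=5.
Step 3. [r7c6∈{4,6,8,9}] col 6 places 6 nowhere but r7c6. So r7c6=6.
Step 4. [r4c3∈{1,2,4,9}] across col 3, 1 lands solely at r4c3 ⇒ r4c3=1.
Step 5. [r6c3∈{2,3,4,9}] col 3 places 2 nowhere but r6c3 ⇒ r6c3=2.
Step 6. [r1c6∈{8}] only 8 remains possible at r1c6 ⇒ r1c6=8.
Step 7. [r8c6∈{4,9}] 9 has one home in col 6: r8c6. So r8c6=9.
Step 8. [r5c8∈{1,3,4,7}] r5c8 is the only open cell in row 5 admitting 3 ⇒ r5c8=3.
Step 9. [r8c4∈{2,4,7}] 2 has one home in row 8: r8c4, so r8c4=2.
Step 10. [r3c4∈{3,4}] in col 4, 3 fits only at r3c4. So r3c4=3.
Step 11. [r5c7∈{7}] r5c7 is down to just 7, so r5c7=7.
Step 12. [r5c4∈{4}] only 4 remains possible at r5c4, so r5c4=4.
Step 13. [r7c4∈{8}] r7c4's peers cover all but 8 ⇒ r7c4=8.
Step 14. [r9c3∈{4,7,8,9}] row 9 places 8 nowhere but r9c3, so r9c3=8.
Step 15. [r4c4∈{5}] r4c4 is down to just 5. So r4c4=5.
Step 16. [r9c5∈{4,7}] row 9 places 7 nowhere but r9c5, so r9c5=7.
Step 17. [r6c5∈{6}] only 6 remains possible at r6c5 ⇒ r6c5=6.
Step 18. [r8c5∈{4}] r8c5 has the single candidate 4. So r8c5=4.
Step 19. [r6c1∈{3,4,9}] across row 6, 3 lands solely at r6c1. So r6c1=3.
Step 20. [r3c9∈{2,6,9}] the pair r1c8,r1c9 in box 3 locks {5,9} between them. So r3c9≠9.
Step 21. [r3c8∈{2,6,8,9}] box 3 has a naked triple {5,6,9} across r1c8, r1c9, r3c7. So r3c8≠6.
Step 22. [r9c8∈{4,6,9}] the triple r1c8,r6c8,r7c8 in col 8 confines {4,5,9} to those cells, so r9c8≠4.
Step 23. [r3c8∈{2,8,9}] r1c8 and r1c9 in box 3 both hold exactly {5,9}; those values are spoken for. So r3c8≠9.
Step 24. [r1c3∈{3,9}] row 1 places 3 nowhere but r1c3 ⇒ r1c3=3.
Step 25. [r2c6∈{4}] only 4 remains possible at r2c6, so r2c6=4.
Step 26. [r2c2∈{8}] r2c2 is down to just 8, so r2c2=8.
Step 27. [r4c8∈{2,4,6,9}] col 8 has a naked triple {4,5,9} across r1c8, r6c8, r7c8, so r4c8≠9.
Step 28. [r3c8∈{2,8}] in row 3, 8 fits only at r3c8, so r3c8=8.
Step 29. [r4c8∈{2,4,6}] across col 8, 2 lands solely at r4c8. So r4c8=2.
Step 30. [r9c8∈{6,9}] across col 8, 6 lands solely at r9c8, so r9c8=6.
Step 31. [r3c9∈{2,6}] the triple r3c2,r3c3,r3c7 in row 3 confines {4,6,9} to those cells, so r3c9≠6.
Step 32. [r4c9∈{4,6,9}] 6 has one home in col 9: r4c9 ⇒ r4c9=6.
Step 33. [r4c7∈{9}] r4c7 is down to just 9 ⇒ r4c7=9.
Step 34. [r9c1∈{4,9}] 9 has one home in col 1: r9c1. So r9c1=9.
Step 35. [r7c3∈{4}] r7c3 is down to just 4. So r7c3=4.
Step 36. [r6c8∈{4,5}] in col 8, 4 fits only at r6c8. So r6c8=4.
Step 37. [r1c8∈{5,9}] across col 8, 5 lands solely at r1c8. So r1c8=5.
Step 38. [r3c2∈{4,9}] row 3 places 4 nowhere but r3c2, so r3c2=4.
Step 39. [r1c9∈{9}] r1c9's peers cover all but 9. So r1c9=9.
Step 40. [r6c2∈{9}] only 9 remains possible at r6c2, so r6c2=9.
Step 41. [r9c9∈{4}] r9c9 is down to just 4, so r9c9=4.
Step 42. [r8c3∈{7}] r8c3's peers cover all but 7, so r8c3=7.
Step 43. [r4c5∈{8}] only 8 remains possible at r4c5, so r4c5=8.
Step 44. [r5c9∈{1}] only 1 remains possible at r5c9. So r5c9=1.
Step 45. [r3c3∈{9}] nothing but 9 survives at r3c3. So r3c3=9.
Step 46. [r6c9∈{5}] r6c9 has the single candidate 5. So r6c9=5.
Step 47. [r4c1∈{4}] r4c1's peers cover all but 4. So r4c1=4.
Step 48. [r8c2∈{5}] nothing but 5 survives at r8c2. So r8c2=5.
Step 49. [r6c4∈{7}] r6c4's peers cover all but 7 ⇒ r6c4=7.
Step 50. [r7c8∈{9}] r7c8 is down to just 9. So r7c8=9.
Step 51. [r8c8∈{1}] r8c8 has the single candidate 1, so r8c8=1.
Step 52. [r2c8∈{7}] r2c8 has the single candidate 7, so r2c8=7.
Step 53. [r3c7∈{6}] r3c7's peers cover all but 6, so r3c7=6.
Step 54. [r3c9∈{2}] r3c9 has the single candidate 2. So r3c9=2.

Answer: 7 1 3 6 2 8 4 5 9 / 2 8 6 9 5 4 1 7 3 / 5 4 9 3 1 7 6 8 2 / 4 7 1 5 8 3 9 2 6 / 8 6 5 4 9 2 7 3 1 / 3 9 2 7 6 1 8 4 5 / 1 2 4 8 3 6 5 9 7 / 6 5 7 2 4 9 3 1 8 / 9 3 8 1 7 5 2 6 4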